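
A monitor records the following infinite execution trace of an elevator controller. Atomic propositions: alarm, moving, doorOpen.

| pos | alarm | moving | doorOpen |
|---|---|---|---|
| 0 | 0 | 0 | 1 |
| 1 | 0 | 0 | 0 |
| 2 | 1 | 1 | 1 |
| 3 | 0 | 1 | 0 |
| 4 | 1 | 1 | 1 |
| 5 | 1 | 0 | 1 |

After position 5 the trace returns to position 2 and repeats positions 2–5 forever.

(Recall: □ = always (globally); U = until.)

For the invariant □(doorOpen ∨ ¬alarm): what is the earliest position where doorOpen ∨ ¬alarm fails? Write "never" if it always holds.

doorOpen ∨ ¬alarm holds at every position 0..5, and those are all the positions the trace ever visits, so the invariant □(doorOpen ∨ ¬alarm) is never violated.

never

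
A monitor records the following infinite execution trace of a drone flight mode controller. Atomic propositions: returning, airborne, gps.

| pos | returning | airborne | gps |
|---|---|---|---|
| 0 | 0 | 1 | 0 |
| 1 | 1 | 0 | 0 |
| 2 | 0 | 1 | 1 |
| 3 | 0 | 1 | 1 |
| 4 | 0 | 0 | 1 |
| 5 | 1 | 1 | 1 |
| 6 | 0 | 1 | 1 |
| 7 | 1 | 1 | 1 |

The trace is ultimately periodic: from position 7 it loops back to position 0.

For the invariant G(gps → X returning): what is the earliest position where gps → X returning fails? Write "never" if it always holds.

2

Check gps → X returning at each position in order: 0 ✓, 1 ✓.
At position 2 the labels are {airborne, gps} and the next position 3 has {airborne, gps}, so gps → X returning is false there. This is the first violation.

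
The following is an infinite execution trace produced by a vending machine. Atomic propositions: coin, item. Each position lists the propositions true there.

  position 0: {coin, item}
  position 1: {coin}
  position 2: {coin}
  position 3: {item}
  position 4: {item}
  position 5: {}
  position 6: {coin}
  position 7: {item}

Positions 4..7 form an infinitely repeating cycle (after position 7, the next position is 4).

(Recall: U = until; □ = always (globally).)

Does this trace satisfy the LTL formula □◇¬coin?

◇¬coin holds at every position 0..7, and those are all positions ever visited, so □◇¬coin holds.

Yes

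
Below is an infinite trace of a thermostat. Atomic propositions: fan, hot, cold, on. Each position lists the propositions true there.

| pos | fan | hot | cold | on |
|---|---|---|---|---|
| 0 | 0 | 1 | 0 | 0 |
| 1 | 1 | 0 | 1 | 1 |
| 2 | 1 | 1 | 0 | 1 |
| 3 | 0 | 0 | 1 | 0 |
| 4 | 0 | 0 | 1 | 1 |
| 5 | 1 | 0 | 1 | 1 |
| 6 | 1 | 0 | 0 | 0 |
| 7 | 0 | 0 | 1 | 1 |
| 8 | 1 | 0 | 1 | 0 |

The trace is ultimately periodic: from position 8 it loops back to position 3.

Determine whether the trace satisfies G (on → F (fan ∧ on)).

Satisfied

on → F (fan ∧ on) holds at every position 0..8, and those are all positions ever visited, so G (on → F (fan ∧ on)) holds.
Positions where on holds: 1, 2, 4, 5, 7.
Check F (fan ∧ on) at each: 1→ok, 2→ok, 4→ok, 5→ok, 7→ok.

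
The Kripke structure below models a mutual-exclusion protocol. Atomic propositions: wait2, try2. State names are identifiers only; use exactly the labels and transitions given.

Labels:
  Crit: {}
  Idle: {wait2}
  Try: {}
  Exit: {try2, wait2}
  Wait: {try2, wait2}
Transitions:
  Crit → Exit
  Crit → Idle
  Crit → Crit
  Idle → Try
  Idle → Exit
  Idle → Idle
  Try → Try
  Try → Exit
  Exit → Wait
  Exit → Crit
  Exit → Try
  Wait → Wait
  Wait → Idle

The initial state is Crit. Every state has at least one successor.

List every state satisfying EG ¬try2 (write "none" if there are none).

States satisfying ¬try2: {Crit, Idle, Try}.
States satisfying EG ¬try2: {Crit, Idle, Try}.

{Crit, Idle, Try}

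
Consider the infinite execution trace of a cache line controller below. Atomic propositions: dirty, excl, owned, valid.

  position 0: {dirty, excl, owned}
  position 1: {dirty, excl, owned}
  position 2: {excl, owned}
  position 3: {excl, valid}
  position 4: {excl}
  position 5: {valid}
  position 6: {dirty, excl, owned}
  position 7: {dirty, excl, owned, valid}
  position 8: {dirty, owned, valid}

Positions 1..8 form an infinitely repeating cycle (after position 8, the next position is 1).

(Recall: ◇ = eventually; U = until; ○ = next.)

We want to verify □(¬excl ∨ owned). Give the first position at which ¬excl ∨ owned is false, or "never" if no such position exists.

3

Check ¬excl ∨ owned at each position in order: 0 ✓, 1 ✓, 2 ✓.
At position 3 the labels are {excl, valid}, so ¬excl ∨ owned is false there. This is the first violation.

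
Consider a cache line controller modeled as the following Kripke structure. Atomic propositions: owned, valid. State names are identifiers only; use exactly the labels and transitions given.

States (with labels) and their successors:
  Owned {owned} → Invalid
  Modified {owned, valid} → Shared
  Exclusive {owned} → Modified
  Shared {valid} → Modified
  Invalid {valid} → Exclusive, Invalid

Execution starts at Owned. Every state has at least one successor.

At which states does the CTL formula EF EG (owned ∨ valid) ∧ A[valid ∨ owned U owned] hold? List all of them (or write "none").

States satisfying EG (owned ∨ valid): {Owned, Modified, Exclusive, Shared, Invalid}.
States satisfying EF EG (owned ∨ valid): {Owned, Modified, Exclusive, Shared, Invalid}.
States satisfying valid ∨ owned: {Owned, Modified, Exclusive, Shared, Invalid}.
States satisfying owned: {Owned, Modified, Exclusive}.
States satisfying A[valid ∨ owned U owned]: {Owned, Modified, Exclusive, Shared}.
States satisfying EF EG (owned ∨ valid) ∧ A[valid ∨ owned U owned]: {Owned, Modified, Exclusive, Shared}.

{Owned, Modified, Exclusive, Shared}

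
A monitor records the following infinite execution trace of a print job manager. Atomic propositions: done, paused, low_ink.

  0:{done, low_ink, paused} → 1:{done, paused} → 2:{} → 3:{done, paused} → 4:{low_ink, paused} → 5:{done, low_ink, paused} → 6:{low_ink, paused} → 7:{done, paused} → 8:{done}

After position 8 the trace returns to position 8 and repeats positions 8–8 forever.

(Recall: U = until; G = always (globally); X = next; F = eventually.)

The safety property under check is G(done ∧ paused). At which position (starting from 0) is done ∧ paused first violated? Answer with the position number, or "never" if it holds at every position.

2

Check done ∧ paused at each position in order: 0 ✓, 1 ✓.
At position 2 the labels are {}, so done ∧ paused is false there. This is the first violation.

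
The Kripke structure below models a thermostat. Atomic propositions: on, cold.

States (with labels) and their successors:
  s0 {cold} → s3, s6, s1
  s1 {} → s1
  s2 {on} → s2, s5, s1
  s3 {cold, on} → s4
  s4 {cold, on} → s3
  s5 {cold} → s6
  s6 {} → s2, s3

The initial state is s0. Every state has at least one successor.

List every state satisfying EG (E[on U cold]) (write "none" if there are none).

States satisfying E[on U cold]: {s0, s2, s3, s4, s5}.
States satisfying EG (E[on U cold]): {s0, s2, s3, s4}.

{s0, s2, s3, s4}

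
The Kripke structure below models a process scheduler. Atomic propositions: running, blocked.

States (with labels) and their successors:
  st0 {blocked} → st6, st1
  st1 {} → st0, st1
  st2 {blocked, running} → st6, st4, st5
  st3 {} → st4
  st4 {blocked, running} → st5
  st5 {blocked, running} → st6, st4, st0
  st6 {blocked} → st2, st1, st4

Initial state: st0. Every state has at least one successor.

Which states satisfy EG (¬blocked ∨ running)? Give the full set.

{st1, st2, st3, st4, st5}

States satisfying ¬blocked ∨ running: {st1, st2, st3, st4, st5}.
States satisfying EG (¬blocked ∨ running): {st1, st2, st3, st4, st5}.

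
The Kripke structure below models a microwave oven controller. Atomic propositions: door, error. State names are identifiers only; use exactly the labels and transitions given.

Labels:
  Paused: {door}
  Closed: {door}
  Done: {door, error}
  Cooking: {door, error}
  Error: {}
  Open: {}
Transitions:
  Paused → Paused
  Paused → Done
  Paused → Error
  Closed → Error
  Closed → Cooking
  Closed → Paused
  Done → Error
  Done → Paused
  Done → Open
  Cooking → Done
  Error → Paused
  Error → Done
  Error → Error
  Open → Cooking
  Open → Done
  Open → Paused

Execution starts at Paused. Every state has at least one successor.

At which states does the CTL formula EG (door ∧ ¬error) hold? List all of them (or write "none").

States satisfying door ∧ ¬error: {Paused, Closed}.
States satisfying EG (door ∧ ¬error): {Paused, Closed}.

{Paused, Closed}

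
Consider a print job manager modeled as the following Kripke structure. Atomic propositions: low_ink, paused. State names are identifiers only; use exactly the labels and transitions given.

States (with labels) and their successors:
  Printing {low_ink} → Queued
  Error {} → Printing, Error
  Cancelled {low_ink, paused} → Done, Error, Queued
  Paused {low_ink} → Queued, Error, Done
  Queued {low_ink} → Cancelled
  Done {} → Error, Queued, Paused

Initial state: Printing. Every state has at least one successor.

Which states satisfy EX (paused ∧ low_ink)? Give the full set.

States satisfying paused ∧ low_ink: {Cancelled}.
States satisfying EX (paused ∧ low_ink): {Queued}.

{Queued}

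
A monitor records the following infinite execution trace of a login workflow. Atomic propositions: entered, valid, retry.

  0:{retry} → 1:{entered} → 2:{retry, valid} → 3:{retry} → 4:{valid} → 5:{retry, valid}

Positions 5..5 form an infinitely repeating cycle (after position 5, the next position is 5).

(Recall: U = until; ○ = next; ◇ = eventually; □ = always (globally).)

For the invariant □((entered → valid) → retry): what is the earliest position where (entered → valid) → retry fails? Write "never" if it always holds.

Check (entered → valid) → retry at each position in order: 0 ✓, 1 ✓, 2 ✓, 3 ✓.
At position 4 the labels are {valid}, so (entered → valid) → retry is false there. This is the first violation.

4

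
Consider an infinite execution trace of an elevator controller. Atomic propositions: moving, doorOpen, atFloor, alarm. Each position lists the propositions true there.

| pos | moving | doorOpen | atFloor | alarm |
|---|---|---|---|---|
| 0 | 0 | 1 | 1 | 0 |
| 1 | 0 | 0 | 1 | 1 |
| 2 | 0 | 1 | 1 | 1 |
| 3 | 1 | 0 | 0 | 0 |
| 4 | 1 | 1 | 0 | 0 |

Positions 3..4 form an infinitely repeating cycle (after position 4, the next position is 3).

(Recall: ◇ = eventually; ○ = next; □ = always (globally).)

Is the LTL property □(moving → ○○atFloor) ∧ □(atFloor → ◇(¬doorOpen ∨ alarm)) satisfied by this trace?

Does not hold

moving → ○○atFloor must hold at every position from 0 onward. It fails at position 3, so □(moving → ○○atFloor) is false.
Positions where moving holds: 3, 4.
Check ○○atFloor at each: 3→fails, 4→fails.
atFloor → ◇(¬doorOpen ∨ alarm) holds at every position 0..4, and those are all positions ever visited, so □(atFloor → ◇(¬doorOpen ∨ alarm)) holds.
Positions where atFloor holds: 0, 1, 2.
Check ◇(¬doorOpen ∨ alarm) at each: 0→ok, 1→ok, 2→ok.
At position 0: □(moving → ○○atFloor) is false; □(atFloor → ◇(¬doorOpen ∨ alarm)) is true; so □(moving → ○○atFloor) ∧ □(atFloor → ◇(¬doorOpen ∨ alarm)) is false.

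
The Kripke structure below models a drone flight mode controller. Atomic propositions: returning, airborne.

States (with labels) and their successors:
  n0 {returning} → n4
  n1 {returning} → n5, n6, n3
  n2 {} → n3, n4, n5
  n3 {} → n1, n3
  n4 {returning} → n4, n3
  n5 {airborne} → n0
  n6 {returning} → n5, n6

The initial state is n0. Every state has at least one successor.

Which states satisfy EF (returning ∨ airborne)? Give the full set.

States satisfying returning ∨ airborne: {n0, n1, n4, n5, n6}.
States satisfying EF (returning ∨ airborne): {n0, n1, n2, n3, n4, n5, n6}.

{n0, n1, n2, n3, n4, n5, n6}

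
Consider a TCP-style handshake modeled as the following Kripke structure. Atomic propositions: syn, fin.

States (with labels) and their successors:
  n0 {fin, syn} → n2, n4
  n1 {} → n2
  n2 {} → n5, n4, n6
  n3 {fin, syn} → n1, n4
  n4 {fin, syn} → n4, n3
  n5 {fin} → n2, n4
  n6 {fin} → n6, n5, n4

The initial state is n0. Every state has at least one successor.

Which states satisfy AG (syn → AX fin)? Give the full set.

none

States satisfying syn → AX fin: {n1, n2, n4, n5, n6}.
States satisfying AG (syn → AX fin): ∅.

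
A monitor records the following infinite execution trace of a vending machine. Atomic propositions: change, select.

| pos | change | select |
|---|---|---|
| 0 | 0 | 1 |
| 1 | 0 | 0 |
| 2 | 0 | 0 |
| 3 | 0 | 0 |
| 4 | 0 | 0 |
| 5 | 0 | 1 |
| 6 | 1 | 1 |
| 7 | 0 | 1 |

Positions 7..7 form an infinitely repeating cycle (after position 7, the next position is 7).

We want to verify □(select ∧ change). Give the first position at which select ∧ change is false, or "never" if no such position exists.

0

At position 0 the labels are {select}, so select ∧ change is false there. This is the first violation.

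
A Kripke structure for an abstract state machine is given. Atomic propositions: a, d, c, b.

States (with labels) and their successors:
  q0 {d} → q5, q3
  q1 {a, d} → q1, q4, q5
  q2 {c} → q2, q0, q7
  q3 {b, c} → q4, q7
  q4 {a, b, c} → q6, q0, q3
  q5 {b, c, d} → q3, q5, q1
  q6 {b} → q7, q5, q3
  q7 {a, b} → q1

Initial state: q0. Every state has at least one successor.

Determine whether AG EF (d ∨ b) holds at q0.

Satisfied

States satisfying EF (d ∨ b): {q0, q1, q2, q3, q4, q5, q6, q7}.
States satisfying AG EF (d ∨ b): {q0, q1, q2, q3, q4, q5, q6, q7}.
Every state reachable from q0 satisfies EF (d ∨ b).
q0 ∈ Sat(AG EF (d ∨ b)).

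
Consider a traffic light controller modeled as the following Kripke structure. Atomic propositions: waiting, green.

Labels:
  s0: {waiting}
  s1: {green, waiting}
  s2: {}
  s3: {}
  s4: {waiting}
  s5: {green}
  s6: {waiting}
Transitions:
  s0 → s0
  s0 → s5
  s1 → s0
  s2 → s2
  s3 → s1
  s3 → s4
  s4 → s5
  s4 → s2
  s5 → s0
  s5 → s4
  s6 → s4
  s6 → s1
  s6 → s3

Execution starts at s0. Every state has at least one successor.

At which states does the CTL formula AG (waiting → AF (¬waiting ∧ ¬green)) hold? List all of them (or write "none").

{s2}

States satisfying waiting → AF (¬waiting ∧ ¬green): {s2, s3, s5}.
States satisfying AG (waiting → AF (¬waiting ∧ ¬green)): {s2}.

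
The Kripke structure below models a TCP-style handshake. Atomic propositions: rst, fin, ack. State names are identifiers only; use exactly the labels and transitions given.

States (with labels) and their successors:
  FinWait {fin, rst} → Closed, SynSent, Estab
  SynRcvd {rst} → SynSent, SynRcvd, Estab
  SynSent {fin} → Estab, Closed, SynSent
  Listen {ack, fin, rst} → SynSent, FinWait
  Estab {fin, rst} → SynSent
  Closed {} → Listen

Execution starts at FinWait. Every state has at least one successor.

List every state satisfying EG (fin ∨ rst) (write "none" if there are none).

{FinWait, SynRcvd, SynSent, Listen, Estab}

States satisfying fin ∨ rst: {FinWait, SynRcvd, SynSent, Listen, Estab}.
States satisfying EG (fin ∨ rst): {FinWait, SynRcvd, SynSent, Listen, Estab}.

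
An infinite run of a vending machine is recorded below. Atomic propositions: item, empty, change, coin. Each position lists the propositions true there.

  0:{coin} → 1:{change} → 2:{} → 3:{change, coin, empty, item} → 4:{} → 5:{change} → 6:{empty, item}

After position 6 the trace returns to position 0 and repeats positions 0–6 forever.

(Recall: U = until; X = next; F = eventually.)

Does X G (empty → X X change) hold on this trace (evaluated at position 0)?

Holds

The position after 0 is 1; G (empty → X X change) is true there.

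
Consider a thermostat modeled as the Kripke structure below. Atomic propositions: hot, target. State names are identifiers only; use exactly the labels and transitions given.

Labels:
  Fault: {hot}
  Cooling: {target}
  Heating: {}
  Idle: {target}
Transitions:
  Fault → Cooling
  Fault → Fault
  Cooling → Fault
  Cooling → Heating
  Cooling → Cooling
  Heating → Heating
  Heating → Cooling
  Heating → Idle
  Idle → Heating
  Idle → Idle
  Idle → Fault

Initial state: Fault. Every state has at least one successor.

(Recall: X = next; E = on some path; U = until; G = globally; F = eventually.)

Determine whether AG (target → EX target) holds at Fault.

States satisfying target → EX target: {Fault, Cooling, Heating, Idle}.
States satisfying AG (target → EX target): {Fault, Cooling, Heating, Idle}.
Every state reachable from Fault satisfies target → EX target.
Fault ∈ Sat(AG (target → EX target)).

Holds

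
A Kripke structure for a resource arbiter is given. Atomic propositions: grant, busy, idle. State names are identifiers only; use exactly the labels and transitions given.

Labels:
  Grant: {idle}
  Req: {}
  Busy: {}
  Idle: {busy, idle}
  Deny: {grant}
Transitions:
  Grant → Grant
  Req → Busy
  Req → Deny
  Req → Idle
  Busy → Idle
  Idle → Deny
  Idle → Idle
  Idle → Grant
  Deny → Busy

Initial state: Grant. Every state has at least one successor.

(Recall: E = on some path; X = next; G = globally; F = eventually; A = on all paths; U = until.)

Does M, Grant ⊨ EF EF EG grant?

States satisfying EF EG grant: ∅.
States satisfying EF EF EG grant: ∅.
No suitable path/successor from Grant witnesses the formula.
Grant ∉ Sat(EF EF EG grant).

Violated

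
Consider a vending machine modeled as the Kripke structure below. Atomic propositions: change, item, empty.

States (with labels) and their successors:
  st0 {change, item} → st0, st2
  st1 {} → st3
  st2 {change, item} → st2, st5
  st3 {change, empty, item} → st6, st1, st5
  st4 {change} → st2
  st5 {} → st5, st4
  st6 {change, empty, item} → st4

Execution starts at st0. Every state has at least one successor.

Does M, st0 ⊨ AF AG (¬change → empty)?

No

States satisfying AG (¬change → empty): ∅.
States satisfying AF AG (¬change → empty): ∅.
There is a path from st0 along which AG (¬change → empty) never holds.
st0 ∉ Sat(AF AG (¬change → empty)).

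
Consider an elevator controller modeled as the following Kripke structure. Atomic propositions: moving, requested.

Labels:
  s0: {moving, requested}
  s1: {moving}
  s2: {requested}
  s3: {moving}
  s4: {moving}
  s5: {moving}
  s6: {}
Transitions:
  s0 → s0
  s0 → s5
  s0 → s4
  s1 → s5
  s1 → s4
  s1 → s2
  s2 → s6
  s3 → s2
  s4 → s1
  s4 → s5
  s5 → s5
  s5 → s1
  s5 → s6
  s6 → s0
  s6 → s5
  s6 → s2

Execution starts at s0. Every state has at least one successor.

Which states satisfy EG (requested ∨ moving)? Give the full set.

States satisfying requested ∨ moving: {s0, s1, s2, s3, s4, s5}.
States satisfying EG (requested ∨ moving): {s0, s1, s4, s5}.

{s0, s1, s4, s5}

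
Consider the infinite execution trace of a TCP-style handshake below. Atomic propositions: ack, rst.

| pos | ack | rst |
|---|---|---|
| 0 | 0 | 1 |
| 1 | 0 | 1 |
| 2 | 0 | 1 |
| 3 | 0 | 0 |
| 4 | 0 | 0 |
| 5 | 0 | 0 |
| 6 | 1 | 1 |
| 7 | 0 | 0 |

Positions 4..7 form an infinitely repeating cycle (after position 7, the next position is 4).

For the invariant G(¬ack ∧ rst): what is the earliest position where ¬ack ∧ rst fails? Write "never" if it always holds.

3

Check ¬ack ∧ rst at each position in order: 0 ✓, 1 ✓, 2 ✓.
At position 3 the labels are {}, so ¬ack ∧ rst is false there. This is the first violation.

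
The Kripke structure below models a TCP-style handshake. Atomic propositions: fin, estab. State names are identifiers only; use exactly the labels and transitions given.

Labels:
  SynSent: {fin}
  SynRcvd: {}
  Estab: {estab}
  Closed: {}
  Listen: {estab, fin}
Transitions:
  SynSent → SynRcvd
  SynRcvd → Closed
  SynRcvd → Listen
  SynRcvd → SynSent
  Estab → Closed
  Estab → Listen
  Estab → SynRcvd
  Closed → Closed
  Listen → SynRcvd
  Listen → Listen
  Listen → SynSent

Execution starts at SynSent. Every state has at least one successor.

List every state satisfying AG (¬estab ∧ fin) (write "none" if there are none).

none

States satisfying ¬estab ∧ fin: {SynSent}.
States satisfying AG (¬estab ∧ fin): ∅.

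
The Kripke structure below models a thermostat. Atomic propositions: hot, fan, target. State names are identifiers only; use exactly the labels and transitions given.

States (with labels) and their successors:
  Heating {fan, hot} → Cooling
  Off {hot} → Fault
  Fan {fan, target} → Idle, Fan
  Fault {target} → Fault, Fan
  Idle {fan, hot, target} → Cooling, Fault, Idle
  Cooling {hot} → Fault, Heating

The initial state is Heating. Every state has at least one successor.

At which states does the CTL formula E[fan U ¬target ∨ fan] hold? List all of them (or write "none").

{Heating, Off, Fan, Idle, Cooling}

States satisfying fan: {Heating, Fan, Idle}.
States satisfying ¬target ∨ fan: {Heating, Off, Fan, Idle, Cooling}.
States satisfying E[fan U ¬target ∨ fan]: {Heating, Off, Fan, Idle, Cooling}.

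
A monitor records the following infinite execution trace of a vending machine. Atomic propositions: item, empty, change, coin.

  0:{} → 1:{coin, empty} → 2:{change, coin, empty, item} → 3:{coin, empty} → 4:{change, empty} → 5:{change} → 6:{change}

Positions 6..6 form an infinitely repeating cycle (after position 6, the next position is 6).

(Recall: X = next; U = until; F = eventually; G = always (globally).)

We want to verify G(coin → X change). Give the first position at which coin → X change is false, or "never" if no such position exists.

Check coin → X change at each position in order: 0 ✓, 1 ✓.
At position 2 the labels are {change, coin, empty, item} and the next position 3 has {coin, empty}, so coin → X change is false there. This is the first violation.

2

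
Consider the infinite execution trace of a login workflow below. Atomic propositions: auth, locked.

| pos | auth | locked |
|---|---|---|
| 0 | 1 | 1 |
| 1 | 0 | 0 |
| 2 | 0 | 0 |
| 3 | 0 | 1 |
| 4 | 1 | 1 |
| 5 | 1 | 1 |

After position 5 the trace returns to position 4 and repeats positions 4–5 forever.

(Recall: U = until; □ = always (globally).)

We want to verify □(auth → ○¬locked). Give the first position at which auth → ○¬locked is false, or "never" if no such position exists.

4

Check auth → ○¬locked at each position in order: 0 ✓, 1 ✓, 2 ✓, 3 ✓.
At position 4 the labels are {auth, locked} and the next position 5 has {auth, locked}, so auth → ○¬locked is false there. This is the first violation.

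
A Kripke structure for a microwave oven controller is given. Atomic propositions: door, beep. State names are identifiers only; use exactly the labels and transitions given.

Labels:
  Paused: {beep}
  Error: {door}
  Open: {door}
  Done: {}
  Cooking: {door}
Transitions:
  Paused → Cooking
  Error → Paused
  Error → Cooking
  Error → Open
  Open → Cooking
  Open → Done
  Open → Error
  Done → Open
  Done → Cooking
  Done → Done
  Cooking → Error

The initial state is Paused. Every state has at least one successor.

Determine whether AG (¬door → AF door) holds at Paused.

States satisfying ¬door → AF door: {Paused, Error, Open, Cooking}.
States satisfying AG (¬door → AF door): ∅.
Done is reachable from Paused and violates ¬door → AF door, so AG fails at Paused.
Paused ∉ Sat(AG (¬door → AF door)).

Violated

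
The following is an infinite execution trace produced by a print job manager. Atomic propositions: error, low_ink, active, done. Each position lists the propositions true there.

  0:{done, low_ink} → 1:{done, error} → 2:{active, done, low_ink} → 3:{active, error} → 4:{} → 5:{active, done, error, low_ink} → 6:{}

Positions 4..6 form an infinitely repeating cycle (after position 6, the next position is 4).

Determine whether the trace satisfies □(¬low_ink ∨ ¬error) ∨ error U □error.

¬low_ink ∨ ¬error must hold at every position from 0 onward. It fails at position 5, so □(¬low_ink ∨ ¬error) is false.
Walking from position 0: at position 0, □error has not yet held and error fails, so error U □error is false.
At position 0: □(¬low_ink ∨ ¬error) is false; error U □error is false; so □(¬low_ink ∨ ¬error) ∨ error U □error is false.

Violated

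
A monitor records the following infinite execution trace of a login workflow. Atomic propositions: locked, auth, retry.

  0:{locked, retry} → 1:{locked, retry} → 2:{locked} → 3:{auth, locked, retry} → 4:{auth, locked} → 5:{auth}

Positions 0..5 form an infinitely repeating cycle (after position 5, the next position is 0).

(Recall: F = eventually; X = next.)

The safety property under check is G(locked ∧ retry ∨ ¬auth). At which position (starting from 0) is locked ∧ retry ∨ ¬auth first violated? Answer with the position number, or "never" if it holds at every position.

4

Check locked ∧ retry ∨ ¬auth at each position in order: 0 ✓, 1 ✓, 2 ✓, 3 ✓.
At position 4 the labels are {auth, locked}, so locked ∧ retry ∨ ¬auth is false there. This is the first violation.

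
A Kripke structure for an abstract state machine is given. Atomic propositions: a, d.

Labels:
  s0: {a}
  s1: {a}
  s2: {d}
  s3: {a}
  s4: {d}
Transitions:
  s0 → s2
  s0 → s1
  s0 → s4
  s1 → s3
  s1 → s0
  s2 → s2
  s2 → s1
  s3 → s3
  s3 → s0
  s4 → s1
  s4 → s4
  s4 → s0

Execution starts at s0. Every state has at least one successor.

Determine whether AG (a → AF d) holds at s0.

States satisfying a → AF d: {s2, s4}.
States satisfying AG (a → AF d): ∅.
s0 is reachable from s0 and violates a → AF d, so AG fails at s0.
s0 ∉ Sat(AG (a → AF d)).

Does not hold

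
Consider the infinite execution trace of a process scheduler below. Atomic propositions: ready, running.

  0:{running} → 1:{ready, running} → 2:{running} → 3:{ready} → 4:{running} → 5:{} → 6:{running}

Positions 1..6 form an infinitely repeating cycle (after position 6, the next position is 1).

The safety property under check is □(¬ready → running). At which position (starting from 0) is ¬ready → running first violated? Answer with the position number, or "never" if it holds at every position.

Check ¬ready → running at each position in order: 0 ✓, 1 ✓, 2 ✓, 3 ✓, 4 ✓.
At position 5 the labels are {}, so ¬ready → running is false there. This is the first violation.

5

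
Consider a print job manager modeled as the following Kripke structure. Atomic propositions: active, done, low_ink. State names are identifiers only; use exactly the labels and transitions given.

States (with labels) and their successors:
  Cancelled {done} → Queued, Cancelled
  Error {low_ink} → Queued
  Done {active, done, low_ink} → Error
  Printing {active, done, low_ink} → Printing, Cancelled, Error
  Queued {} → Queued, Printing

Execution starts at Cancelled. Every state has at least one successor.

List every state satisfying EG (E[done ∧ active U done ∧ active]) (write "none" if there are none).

States satisfying E[done ∧ active U done ∧ active]: {Done, Printing}.
States satisfying EG (E[done ∧ active U done ∧ active]): {Printing}.

{Printing}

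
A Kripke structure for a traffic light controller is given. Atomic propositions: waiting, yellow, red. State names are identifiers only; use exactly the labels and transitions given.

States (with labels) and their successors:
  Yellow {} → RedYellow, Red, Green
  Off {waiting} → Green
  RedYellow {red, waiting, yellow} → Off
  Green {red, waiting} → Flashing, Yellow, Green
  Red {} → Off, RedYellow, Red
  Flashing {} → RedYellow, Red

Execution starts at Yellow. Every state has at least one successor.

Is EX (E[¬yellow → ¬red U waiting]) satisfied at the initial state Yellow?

States satisfying E[¬yellow → ¬red U waiting]: {Yellow, Off, RedYellow, Green, Red, Flashing}.
States satisfying EX (E[¬yellow → ¬red U waiting]): {Yellow, Off, RedYellow, Green, Red, Flashing}.
Yellow ∈ Sat(EX (E[¬yellow → ¬red U waiting])).

Holds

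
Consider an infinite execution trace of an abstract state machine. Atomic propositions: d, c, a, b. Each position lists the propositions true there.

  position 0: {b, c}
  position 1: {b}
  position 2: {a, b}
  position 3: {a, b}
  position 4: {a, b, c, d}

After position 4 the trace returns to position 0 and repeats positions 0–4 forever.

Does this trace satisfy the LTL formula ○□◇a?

Holds

The position after 0 is 1; □◇a is true there.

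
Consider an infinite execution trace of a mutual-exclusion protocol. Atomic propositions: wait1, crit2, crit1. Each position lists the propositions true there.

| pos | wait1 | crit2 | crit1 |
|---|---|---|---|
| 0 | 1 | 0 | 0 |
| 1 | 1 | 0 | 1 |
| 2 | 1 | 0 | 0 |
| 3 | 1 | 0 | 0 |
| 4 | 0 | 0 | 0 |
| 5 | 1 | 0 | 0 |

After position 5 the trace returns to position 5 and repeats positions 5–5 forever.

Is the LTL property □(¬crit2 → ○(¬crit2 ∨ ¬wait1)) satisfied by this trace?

¬crit2 → ○(¬crit2 ∨ ¬wait1) holds at every position 0..5, and those are all positions ever visited, so □(¬crit2 → ○(¬crit2 ∨ ¬wait1)) holds.
Positions where ¬crit2 holds: 0, 1, 2, 3, 4, 5.
Check ○(¬crit2 ∨ ¬wait1) at each: 0→ok, 1→ok, 2→ok, 3→ok, 4→ok, 5→ok.

Yes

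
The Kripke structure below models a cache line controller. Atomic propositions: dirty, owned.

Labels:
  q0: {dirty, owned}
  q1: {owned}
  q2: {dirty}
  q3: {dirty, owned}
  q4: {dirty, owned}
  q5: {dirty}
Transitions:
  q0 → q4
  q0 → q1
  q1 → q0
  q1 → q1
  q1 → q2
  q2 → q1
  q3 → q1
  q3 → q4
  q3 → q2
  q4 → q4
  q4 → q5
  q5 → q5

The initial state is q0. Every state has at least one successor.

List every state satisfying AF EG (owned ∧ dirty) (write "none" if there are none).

States satisfying EG (owned ∧ dirty): {q0, q3, q4}.
States satisfying AF EG (owned ∧ dirty): {q0, q3, q4}.

{q0, q3, q4}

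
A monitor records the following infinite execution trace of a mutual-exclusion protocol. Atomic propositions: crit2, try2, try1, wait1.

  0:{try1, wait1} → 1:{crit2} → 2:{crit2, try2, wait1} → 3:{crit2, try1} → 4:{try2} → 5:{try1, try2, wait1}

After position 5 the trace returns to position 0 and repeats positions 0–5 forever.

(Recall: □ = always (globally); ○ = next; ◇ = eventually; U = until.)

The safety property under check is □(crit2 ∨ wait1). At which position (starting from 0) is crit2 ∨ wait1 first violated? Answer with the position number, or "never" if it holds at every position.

Check crit2 ∨ wait1 at each position in order: 0 ✓, 1 ✓, 2 ✓, 3 ✓.
At position 4 the labels are {try2}, so crit2 ∨ wait1 is false there. This is the first violation.

4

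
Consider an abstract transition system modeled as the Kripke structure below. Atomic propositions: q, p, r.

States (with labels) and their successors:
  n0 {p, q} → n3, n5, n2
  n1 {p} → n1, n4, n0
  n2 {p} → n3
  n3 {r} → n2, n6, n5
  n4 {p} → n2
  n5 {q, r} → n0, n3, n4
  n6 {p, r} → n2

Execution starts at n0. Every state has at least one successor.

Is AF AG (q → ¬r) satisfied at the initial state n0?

States satisfying AG (q → ¬r): ∅.
States satisfying AF AG (q → ¬r): ∅.
There is a path from n0 along which AG (q → ¬r) never holds.
n0 ∉ Sat(AF AG (q → ¬r)).

Violated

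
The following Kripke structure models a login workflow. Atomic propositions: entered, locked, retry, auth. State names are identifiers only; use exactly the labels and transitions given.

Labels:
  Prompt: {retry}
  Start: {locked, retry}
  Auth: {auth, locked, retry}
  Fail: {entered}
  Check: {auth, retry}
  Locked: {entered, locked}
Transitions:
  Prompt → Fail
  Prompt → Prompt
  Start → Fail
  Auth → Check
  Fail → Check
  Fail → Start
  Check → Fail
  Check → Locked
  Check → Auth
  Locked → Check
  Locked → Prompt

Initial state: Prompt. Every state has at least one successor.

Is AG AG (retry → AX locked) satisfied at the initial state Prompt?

No

States satisfying AG (retry → AX locked): ∅.
States satisfying AG AG (retry → AX locked): ∅.
Auth is reachable from Prompt and violates AG (retry → AX locked), so AG fails at Prompt.
Prompt ∉ Sat(AG AG (retry → AX locked)).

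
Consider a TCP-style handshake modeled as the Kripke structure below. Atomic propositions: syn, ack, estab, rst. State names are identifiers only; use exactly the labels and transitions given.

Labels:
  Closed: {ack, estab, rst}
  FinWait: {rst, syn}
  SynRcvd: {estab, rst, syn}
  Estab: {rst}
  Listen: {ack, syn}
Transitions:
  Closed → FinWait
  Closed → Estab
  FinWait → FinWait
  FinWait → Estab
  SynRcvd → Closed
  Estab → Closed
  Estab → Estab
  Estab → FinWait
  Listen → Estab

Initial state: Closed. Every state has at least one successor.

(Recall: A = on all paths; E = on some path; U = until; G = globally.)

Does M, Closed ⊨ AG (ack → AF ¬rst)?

States satisfying ack → AF ¬rst: {FinWait, SynRcvd, Estab, Listen}.
States satisfying AG (ack → AF ¬rst): ∅.
Closed is reachable from Closed and violates ack → AF ¬rst, so AG fails at Closed.
Closed ∉ Sat(AG (ack → AF ¬rst)).

Violated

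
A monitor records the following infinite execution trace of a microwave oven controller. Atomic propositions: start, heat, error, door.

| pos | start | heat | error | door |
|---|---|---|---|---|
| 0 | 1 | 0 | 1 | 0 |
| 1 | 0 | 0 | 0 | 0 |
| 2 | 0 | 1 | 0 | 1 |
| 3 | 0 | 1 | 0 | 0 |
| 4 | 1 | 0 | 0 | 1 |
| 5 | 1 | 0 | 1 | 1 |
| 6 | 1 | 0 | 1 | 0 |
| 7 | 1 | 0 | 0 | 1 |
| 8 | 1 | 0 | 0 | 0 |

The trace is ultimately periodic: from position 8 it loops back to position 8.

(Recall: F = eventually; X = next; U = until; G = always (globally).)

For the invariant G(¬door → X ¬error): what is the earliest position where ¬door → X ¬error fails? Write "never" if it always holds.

¬door → X ¬error holds at every position 0..8, and those are all the positions the trace ever visits, so the invariant G(¬door → X ¬error) is never violated.

never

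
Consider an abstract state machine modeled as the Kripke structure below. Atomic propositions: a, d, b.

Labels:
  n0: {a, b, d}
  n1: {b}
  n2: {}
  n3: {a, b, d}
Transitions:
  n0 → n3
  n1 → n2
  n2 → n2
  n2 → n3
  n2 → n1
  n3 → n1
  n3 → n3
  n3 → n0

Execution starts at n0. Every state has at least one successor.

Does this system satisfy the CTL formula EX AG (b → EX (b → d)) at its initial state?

Yes

States satisfying AG (b → EX (b → d)): {n0, n1, n2, n3}.
States satisfying EX AG (b → EX (b → d)): {n0, n1, n2, n3}.
n0 ∈ Sat(EX AG (b → EX (b → d))).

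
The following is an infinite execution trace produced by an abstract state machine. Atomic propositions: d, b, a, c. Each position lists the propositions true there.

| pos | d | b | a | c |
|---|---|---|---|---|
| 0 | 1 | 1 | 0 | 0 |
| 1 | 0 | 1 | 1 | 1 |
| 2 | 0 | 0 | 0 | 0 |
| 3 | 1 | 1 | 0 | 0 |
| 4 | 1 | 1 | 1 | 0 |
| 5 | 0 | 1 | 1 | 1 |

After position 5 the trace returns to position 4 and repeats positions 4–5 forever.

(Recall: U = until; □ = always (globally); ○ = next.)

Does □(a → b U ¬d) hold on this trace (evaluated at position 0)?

Yes

a → b U ¬d holds at every position 0..5, and those are all positions ever visited, so □(a → b U ¬d) holds.
Positions where a holds: 1, 4, 5.
Check b U ¬d at each: 1→ok, 4→ok, 5→ok.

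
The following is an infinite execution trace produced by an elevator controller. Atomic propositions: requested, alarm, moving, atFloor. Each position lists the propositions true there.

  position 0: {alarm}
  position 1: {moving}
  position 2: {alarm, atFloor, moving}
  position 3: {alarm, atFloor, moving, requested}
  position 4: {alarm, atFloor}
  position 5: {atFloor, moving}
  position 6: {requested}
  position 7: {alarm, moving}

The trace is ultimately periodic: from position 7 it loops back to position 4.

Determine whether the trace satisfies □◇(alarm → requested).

Holds

◇(alarm → requested) holds at every position 0..7, and those are all positions ever visited, so □◇(alarm → requested) holds.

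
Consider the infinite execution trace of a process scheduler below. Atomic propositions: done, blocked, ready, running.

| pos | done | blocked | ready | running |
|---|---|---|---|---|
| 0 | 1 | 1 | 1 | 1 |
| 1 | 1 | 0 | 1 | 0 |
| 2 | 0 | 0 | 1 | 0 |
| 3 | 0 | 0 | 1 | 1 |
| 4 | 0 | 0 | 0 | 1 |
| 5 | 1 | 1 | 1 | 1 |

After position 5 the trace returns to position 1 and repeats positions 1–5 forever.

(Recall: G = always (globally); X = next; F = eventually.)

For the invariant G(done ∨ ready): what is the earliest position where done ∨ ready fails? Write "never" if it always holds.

Check done ∨ ready at each position in order: 0 ✓, 1 ✓, 2 ✓, 3 ✓.
At position 4 the labels are {running}, so done ∨ ready is false there. This is the first violation.

4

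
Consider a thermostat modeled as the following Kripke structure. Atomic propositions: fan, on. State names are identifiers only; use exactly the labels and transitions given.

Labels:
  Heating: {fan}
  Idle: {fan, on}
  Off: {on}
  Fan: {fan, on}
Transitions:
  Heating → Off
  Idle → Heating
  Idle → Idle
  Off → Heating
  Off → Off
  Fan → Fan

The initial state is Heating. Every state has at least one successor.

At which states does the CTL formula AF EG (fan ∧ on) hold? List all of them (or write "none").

States satisfying EG (fan ∧ on): {Idle, Fan}.
States satisfying AF EG (fan ∧ on): {Idle, Fan}.

{Idle, Fan}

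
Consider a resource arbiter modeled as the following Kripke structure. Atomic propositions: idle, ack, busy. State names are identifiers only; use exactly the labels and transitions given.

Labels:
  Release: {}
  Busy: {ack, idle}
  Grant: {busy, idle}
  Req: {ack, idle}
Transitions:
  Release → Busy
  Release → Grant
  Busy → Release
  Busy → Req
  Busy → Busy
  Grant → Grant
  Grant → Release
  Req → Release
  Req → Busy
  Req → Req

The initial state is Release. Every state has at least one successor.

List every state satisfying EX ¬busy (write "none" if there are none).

{Release, Busy, Grant, Req}

States satisfying ¬busy: {Release, Busy, Req}.
States satisfying EX ¬busy: {Release, Busy, Grant, Req}.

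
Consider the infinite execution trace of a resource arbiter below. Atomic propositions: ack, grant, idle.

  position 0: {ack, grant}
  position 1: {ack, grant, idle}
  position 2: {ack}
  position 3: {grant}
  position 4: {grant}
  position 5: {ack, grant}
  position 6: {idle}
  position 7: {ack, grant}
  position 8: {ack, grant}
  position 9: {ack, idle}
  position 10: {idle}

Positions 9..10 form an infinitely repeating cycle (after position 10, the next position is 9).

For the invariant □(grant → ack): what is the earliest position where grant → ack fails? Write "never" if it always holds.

Check grant → ack at each position in order: 0 ✓, 1 ✓, 2 ✓.
At position 3 the labels are {grant}, so grant → ack is false there. This is the first violation.

3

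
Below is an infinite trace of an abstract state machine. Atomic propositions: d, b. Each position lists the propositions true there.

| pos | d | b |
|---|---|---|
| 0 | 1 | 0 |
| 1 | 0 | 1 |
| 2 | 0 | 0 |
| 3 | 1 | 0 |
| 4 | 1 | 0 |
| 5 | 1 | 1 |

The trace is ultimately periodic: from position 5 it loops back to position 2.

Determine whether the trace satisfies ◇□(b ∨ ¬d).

□(b ∨ ¬d) is false at every position 0..5, so it never becomes true and ◇□(b ∨ ¬d) fails.

Violated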